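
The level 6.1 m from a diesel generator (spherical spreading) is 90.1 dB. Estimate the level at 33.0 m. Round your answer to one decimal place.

75.4 dB

Spherical spreading from a point source gives a 20·log₁₀(r₂/r₁) drop.
L₂ = 90.1 − 20·log₁₀(33.0/6.1) = 90.1 − 14.664 = 75.44 dB.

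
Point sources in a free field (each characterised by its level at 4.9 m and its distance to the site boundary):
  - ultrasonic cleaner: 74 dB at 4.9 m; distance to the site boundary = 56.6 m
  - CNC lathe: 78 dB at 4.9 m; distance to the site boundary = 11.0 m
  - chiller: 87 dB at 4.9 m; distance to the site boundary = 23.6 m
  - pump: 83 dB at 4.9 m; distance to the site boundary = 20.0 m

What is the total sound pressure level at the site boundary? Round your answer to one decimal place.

76.7 dB

Apply inverse-square spreading to bring every level to the receiver, then sum 10^(L/10).
ultrasonic cleaner: 74 − 20·log₁₀(56.6/4.9) = 74 − 21.25 = 52.75 dB.
CNC lathe: 78 − 20·log₁₀(11.0/4.9) = 78 − 7.02 = 70.98 dB.
chiller: 87 − 20·log₁₀(23.6/4.9) = 87 − 13.65 = 73.35 dB.
pump: 83 − 20·log₁₀(20.0/4.9) = 83 − 12.22 = 70.78 dB.
Σ 10^(L/10) = 4.629e+07 → L_total = 10·log₁₀(4.629e+07) = 76.65 dB.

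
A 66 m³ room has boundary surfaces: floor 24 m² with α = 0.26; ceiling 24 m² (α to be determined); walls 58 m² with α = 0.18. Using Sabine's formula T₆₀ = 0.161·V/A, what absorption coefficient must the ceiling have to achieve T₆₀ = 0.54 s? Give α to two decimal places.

0.12

Required total absorption A = 0.161·66/0.54 = 19.68 m².
Absorption from the other surfaces = 24·0.26 + 58·0.18 = 16.68 m², so the ceiling must supply 3.00 m² over 24 m².
α = 3.00/24 = 0.125.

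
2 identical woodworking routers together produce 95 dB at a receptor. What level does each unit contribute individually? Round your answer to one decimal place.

2 equal contributions raise the level by 10·log₁₀ 2 = 3.010 dB, so each unit alone gives 95 − 3.010.

92.0 dB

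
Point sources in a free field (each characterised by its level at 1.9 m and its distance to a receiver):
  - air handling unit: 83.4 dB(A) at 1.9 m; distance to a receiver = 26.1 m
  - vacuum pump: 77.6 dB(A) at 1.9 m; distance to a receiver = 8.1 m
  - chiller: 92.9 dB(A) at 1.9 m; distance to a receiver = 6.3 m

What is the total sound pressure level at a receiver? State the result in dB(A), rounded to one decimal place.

First find each source's level at the receiver (point-source: −20·log₁₀(r/r_ref)), then combine on an intensity basis.
air handling unit: 83.4 − 20·log₁₀(26.1/1.9) = 83.4 − 22.76 = 60.64 dB(A).
vacuum pump: 77.6 − 20·log₁₀(8.1/1.9) = 77.6 − 12.59 = 65.01 dB(A).
chiller: 92.9 − 20·log₁₀(6.3/1.9) = 92.9 − 10.41 = 82.49 dB(A).
Σ 10^(L/10) = 1.817e+08 → L_total = 10·log₁₀(1.817e+08) = 82.59 dB(A).

82.6 dB(A)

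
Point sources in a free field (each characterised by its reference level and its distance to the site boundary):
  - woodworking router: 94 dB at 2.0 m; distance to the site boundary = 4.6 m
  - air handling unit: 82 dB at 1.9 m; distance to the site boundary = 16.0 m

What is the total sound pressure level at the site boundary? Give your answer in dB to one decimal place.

First find each source's level at the receiver (point-source: −20·log₁₀(r/r_ref)), then combine on an intensity basis.
woodworking router: 94 − 20·log₁₀(4.6/2.0) = 94 − 7.23 = 86.77 dB.
air handling unit: 82 − 20·log₁₀(16.0/1.9) = 82 − 18.51 = 63.49 dB.
Σ 10^(L/10) = 4.771e+08 → L_total = 10·log₁₀(4.771e+08) = 86.79 dB.

86.8 dB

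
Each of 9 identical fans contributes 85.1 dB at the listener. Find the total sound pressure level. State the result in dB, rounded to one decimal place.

N identical incoherent sources raise the level by 10·log₁₀ N.
L_total = 85.1 + 10·log₁₀(9) = 85.1 + 9.542 = 94.64 dB.

94.6 dB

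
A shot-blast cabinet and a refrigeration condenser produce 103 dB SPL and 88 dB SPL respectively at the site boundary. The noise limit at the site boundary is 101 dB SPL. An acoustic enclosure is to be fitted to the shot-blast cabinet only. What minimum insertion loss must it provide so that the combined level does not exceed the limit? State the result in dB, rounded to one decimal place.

Everything except the shot-blast cabinet sums to 10^(88/10) = 6.310e+08 in linear terms, 88.00 dB SPL.
The limit corresponds to 10^(101/10) = 1.259e+10; subtracting the fixed part leaves 1.196e+10 for the shot-blast cabinet, i.e. 100.78 dB SPL.
Required insertion loss = 103 − 100.78 = 2.22 dB.

2.2 dB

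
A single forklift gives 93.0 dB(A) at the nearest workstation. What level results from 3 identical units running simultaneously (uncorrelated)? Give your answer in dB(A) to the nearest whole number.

With 3 equal, uncorrelated contributions the intensity is 3× that of one unit, giving a rise of 10·log₁₀ 3.
L_total = 93.0 + 10·log₁₀(3) = 93.0 + 4.771 = 97.77 dB(A).

98 dB(A)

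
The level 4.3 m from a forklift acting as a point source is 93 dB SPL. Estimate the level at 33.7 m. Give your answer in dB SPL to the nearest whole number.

75 dB SPL

Spherical spreading from a point source gives a 20·log₁₀(r₂/r₁) drop.
L₂ = 93 − 20·log₁₀(33.7/4.3) = 93 − 17.883 = 75.12 dB SPL.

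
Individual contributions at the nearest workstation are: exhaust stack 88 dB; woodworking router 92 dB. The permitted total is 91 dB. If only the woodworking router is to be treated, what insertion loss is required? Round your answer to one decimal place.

4.0 dB

Everything except the woodworking router sums to 10^(88/10) = 6.310e+08 in linear terms, 88.00 dB.
To meet 91 dB overall, the treated woodworking router may contribute at most 10^(91/10) − 6.310e+08 = 6.280e+08, i.e. 87.98 dB.
Required insertion loss = 92 − 87.98 = 4.02 dB.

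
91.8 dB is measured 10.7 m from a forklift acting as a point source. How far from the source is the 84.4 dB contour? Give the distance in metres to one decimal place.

Point-source spreading drops the level by 20·log₁₀(r₂/r₁); inverting, r₂/r₁ = 10^(ΔL/20).
r₂ = 10.7·10^((91.8−84.4)/20) = 10.7·10^(7.4/20) = 25.08 m.

25.1 m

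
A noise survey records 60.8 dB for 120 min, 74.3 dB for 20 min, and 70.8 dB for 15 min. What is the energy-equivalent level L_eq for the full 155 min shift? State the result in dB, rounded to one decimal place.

67.5 dB

L_eq = 10·log₁₀[(1/T)·Σ tᵢ·10^(Lᵢ/10)] with T = 155 min.
Σ tᵢ·10^(Lᵢ/10) = 120·10^(60.8/10) + 20·10^(74.3/10) + 15·10^(70.8/10) = 8.629e+08.
L_eq = 10·log₁₀(8.629e+08/155) = 67.46 dB.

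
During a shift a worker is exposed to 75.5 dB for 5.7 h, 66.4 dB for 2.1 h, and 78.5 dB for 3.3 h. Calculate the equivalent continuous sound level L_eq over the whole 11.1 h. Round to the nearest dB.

76 dB

Weight each interval's intensity by its duration and average over T = 11.1 h:
Σ tᵢ·10^(Lᵢ/10) = 5.7·10^(75.5/10) + 2.1·10^(66.4/10) + 3.3·10^(78.5/10) = 4.450e+08.
L_eq = 10·log₁₀(4.450e+08/11.1) = 76.03 dB.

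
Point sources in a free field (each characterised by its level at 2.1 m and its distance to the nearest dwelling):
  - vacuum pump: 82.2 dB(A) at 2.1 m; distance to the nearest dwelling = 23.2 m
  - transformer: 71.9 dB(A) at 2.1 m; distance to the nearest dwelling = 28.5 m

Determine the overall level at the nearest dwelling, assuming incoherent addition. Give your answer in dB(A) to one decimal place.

61.6 dB(A)

Propagate each source to the receiver with L = L_ref − 20·log₁₀(r/r_ref), then add intensities.
vacuum pump: 82.2 − 20·log₁₀(23.2/2.1) = 82.2 − 20.87 = 61.33 dB(A).
transformer: 71.9 − 20·log₁₀(28.5/2.1) = 71.9 − 22.65 = 49.25 dB(A).
Σ 10^(L/10) = 1.444e+06 → L_total = 10·log₁₀(1.444e+06) = 61.60 dB(A).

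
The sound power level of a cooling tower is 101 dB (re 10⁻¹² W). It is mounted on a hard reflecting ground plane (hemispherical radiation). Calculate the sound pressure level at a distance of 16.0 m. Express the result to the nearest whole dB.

L_p = L_w − 10·log₁₀(2π·r²) with r = 16.0 m.
2π·r² = 1608 m², 10·log₁₀ of that is 32.064 dB.
L_p = 101 − 32.064 = 68.94 dB.

69 dB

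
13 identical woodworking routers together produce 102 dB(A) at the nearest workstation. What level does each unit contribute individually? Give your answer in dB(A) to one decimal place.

90.9 dB(A)

For N identical incoherent sources L_total = L₁ + 10·log₁₀ N, so L₁ = 102 − 10·log₁₀(13) = 102 − 11.139.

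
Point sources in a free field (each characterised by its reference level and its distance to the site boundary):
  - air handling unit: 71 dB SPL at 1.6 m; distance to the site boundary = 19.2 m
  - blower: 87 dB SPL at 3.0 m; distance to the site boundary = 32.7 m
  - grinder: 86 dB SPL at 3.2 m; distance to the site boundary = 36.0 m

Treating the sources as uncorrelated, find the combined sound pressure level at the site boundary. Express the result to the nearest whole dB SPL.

Apply inverse-square spreading to bring every level to the receiver, then sum 10^(L/10).
air handling unit: 71 − 20·log₁₀(19.2/1.6) = 71 − 21.58 = 49.42 dB SPL.
blower: 87 − 20·log₁₀(32.7/3.0) = 87 − 20.75 = 66.25 dB SPL.
grinder: 86 − 20·log₁₀(36.0/3.2) = 86 − 21.02 = 64.98 dB SPL.
Σ 10^(L/10) = 7.451e+06 → L_total = 10·log₁₀(7.451e+06) = 68.72 dB SPL.

69 dB SPL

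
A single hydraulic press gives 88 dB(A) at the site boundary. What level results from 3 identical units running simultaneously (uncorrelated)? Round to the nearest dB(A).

93 dB(A)

With 3 equal, uncorrelated contributions the intensity is 3× that of one unit, giving a rise of 10·log₁₀ 3.
L_total = 88 + 10·log₁₀(3) = 88 + 4.771 = 92.77 dB(A).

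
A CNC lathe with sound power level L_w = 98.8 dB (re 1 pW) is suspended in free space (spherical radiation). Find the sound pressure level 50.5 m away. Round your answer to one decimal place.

L_p = L_w − 10·log₁₀(4π·r²) with r = 50.5 m.
4π·r² = 3.205e+04 m², 10·log₁₀ of that is 45.058 dB.
L_p = 98.8 − 45.058 = 53.74 dB.

53.7 dB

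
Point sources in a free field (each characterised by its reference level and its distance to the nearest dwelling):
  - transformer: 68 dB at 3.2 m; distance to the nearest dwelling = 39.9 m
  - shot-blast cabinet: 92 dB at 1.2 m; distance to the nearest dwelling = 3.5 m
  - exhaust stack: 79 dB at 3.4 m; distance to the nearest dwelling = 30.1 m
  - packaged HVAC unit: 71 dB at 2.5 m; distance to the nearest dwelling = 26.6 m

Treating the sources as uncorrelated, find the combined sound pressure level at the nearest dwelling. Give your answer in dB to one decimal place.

82.7 dB

Apply inverse-square spreading to bring every level to the receiver, then sum 10^(L/10).
transformer: 68 − 20·log₁₀(39.9/3.2) = 68 − 21.92 = 46.08 dB.
shot-blast cabinet: 92 − 20·log₁₀(3.5/1.2) = 92 − 9.30 = 82.70 dB.
exhaust stack: 79 − 20·log₁₀(30.1/3.4) = 79 − 18.94 = 60.06 dB.
packaged HVAC unit: 71 − 20·log₁₀(26.6/2.5) = 71 − 20.54 = 50.46 dB.
Σ 10^(L/10) = 1.875e+08 → L_total = 10·log₁₀(1.875e+08) = 82.73 dB.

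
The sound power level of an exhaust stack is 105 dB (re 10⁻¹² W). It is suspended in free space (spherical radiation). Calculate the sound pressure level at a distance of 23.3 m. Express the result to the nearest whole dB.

67 dB

Free-field spherical radiation: L_p = L_w − 10·log₁₀(4π·r²), r = 23.3 m.
4π·r² = 6822 m², 10·log₁₀ of that is 38.339 dB.
L_p = 105 − 38.339 = 66.66 dB.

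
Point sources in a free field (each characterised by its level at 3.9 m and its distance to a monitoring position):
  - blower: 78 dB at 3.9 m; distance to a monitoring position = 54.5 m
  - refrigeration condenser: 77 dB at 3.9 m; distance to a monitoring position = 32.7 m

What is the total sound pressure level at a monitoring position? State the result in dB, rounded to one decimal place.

Propagate each source to the receiver with L = L_ref − 20·log₁₀(r/r_ref), then add intensities.
blower: 78 − 20·log₁₀(54.5/3.9) = 78 − 22.91 = 55.09 dB.
refrigeration condenser: 77 − 20·log₁₀(32.7/3.9) = 77 − 18.47 = 58.53 dB.
Σ 10^(L/10) = 1.036e+06 → L_total = 10·log₁₀(1.036e+06) = 60.15 dB.

60.2 dB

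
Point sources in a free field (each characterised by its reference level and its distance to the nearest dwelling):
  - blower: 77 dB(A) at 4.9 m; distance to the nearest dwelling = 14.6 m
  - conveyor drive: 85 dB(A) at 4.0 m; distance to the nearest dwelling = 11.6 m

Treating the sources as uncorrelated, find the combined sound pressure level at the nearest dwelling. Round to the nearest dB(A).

Apply inverse-square spreading to bring every level to the receiver, then sum 10^(L/10).
blower: 77 − 20·log₁₀(14.6/4.9) = 77 − 9.48 = 67.52 dB(A).
conveyor drive: 85 − 20·log₁₀(11.6/4.0) = 85 − 9.25 = 75.75 dB(A).
Σ 10^(L/10) = 4.325e+07 → L_total = 10·log₁₀(4.325e+07) = 76.36 dB(A).

76 dB(A)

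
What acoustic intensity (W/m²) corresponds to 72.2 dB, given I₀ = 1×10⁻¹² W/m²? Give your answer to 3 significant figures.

1.66e-05 W/m²

L = 10·log₁₀(I/I₀) ⇒ I = I₀·10^(L/10) = 10⁻¹² × 10^7.22.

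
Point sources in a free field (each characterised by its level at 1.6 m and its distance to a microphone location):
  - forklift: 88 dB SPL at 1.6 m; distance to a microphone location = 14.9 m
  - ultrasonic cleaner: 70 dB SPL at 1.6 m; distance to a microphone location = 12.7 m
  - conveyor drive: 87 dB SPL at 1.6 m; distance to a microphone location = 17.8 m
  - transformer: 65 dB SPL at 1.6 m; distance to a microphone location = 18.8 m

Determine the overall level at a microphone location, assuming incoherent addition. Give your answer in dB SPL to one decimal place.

70.6 dB SPL

Propagate each source to the receiver with L = L_ref − 20·log₁₀(r/r_ref), then add intensities.
forklift: 88 − 20·log₁₀(14.9/1.6) = 88 − 19.38 = 68.62 dB SPL.
ultrasonic cleaner: 70 − 20·log₁₀(12.7/1.6) = 70 − 17.99 = 52.01 dB SPL.
conveyor drive: 87 − 20·log₁₀(17.8/1.6) = 87 − 20.93 = 66.07 dB SPL.
transformer: 65 − 20·log₁₀(18.8/1.6) = 65 − 21.40 = 43.60 dB SPL.
Σ 10^(L/10) = 1.151e+07 → L_total = 10·log₁₀(1.151e+07) = 70.61 dB SPL.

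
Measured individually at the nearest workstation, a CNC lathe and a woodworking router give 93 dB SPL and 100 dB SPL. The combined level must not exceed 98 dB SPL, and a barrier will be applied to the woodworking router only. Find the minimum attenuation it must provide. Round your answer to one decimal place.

The untreated sources together contribute 10^(93/10) = 1.995e+09, i.e. 93.00 dB SPL.
The limit corresponds to 10^(98/10) = 6.310e+09; subtracting the fixed part leaves 4.314e+09 for the woodworking router, i.e. 96.35 dB SPL.
Required insertion loss = 100 − 96.35 = 3.65 dB.

3.7 dB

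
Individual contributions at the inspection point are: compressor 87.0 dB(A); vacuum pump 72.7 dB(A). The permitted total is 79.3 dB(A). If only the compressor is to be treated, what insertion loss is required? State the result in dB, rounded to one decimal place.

The untreated sources together contribute 10^(72.7/10) = 1.862e+07, i.e. 72.70 dB(A).
The limit corresponds to 10^(79.3/10) = 8.511e+07; subtracting the fixed part leaves 6.649e+07 for the compressor, i.e. 78.23 dB(A).
Required insertion loss = 87.0 − 78.23 = 8.77 dB.

8.8 dB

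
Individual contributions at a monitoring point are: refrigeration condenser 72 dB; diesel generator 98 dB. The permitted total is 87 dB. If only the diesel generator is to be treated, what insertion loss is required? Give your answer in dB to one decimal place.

Fixed contribution from the other source: Σ 10^(L/10) = 10^(72/10) = 1.585e+07 (72.00 dB).
The limit corresponds to 10^(87/10) = 5.012e+08; subtracting the fixed part leaves 4.853e+08 for the diesel generator, i.e. 86.86 dB.
So the diesel generator must be reduced from 98 to 86.86 dB: IL = 11.14 dB.

11.1 dB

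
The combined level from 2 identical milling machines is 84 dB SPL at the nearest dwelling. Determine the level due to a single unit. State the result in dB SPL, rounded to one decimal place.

Dividing the total intensity by 2 lowers the level by 10·log₁₀ 2 = 3.010 dB: L₁ = 84 − 3.010.

81.0 dB SPL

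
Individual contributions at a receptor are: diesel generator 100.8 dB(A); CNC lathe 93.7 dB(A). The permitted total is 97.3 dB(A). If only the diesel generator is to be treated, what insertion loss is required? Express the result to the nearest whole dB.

Everything except the diesel generator sums to 10^(93.7/10) = 2.344e+09 in linear terms, 93.70 dB(A).
To meet 97.3 dB(A) overall, the treated diesel generator may contribute at most 10^(97.3/10) − 2.344e+09 = 3.026e+09, i.e. 94.81 dB(A).
Required insertion loss = 100.8 − 94.81 = 5.99 dB.

6 dB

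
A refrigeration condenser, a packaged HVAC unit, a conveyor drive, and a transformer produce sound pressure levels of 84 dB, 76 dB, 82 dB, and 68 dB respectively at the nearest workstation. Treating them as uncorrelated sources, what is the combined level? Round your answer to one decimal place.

86.6 dB

Incoherent sources combine by intensity addition: L_total = 10·log₁₀(Σ 10^(L_i/10)).
Σ 10^(L/10) = 10^(84/10) + 10^(76/10) + 10^(82/10) + 10^(68/10) = 4.558e+08.
L_total = 10·log₁₀(4.558e+08) = 86.59 dB.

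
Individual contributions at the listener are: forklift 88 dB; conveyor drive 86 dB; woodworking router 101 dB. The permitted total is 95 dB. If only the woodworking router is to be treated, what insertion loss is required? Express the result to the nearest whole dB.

8 dB

Everything except the woodworking router sums to 10^(88/10) + 10^(86/10) = 1.029e+09 in linear terms, 90.12 dB.
To meet 95 dB overall, the treated woodworking router may contribute at most 10^(95/10) − 1.029e+09 = 2.133e+09, i.e. 93.29 dB.
So the woodworking router must be reduced from 101 to 93.29 dB: IL = 7.71 dB.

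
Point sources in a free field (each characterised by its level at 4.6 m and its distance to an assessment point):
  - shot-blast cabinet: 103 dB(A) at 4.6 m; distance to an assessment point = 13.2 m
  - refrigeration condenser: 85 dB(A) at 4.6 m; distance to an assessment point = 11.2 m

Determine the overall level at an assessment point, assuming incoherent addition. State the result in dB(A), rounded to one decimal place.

First find each source's level at the receiver (point-source: −20·log₁₀(r/r_ref)), then combine on an intensity basis.
shot-blast cabinet: 103 − 20·log₁₀(13.2/4.6) = 103 − 9.16 = 93.84 dB(A).
refrigeration condenser: 85 − 20·log₁₀(11.2/4.6) = 85 − 7.73 = 77.27 dB(A).
Σ 10^(L/10) = 2.476e+09 → L_total = 10·log₁₀(2.476e+09) = 93.94 dB(A).

93.9 dB(A)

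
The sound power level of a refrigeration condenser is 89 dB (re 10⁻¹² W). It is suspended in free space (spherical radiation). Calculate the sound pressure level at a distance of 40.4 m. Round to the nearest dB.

The power spreads over a sphere of area 4π·r², so L_p = L_w − 10·log₁₀(4π·r²).
4π·r² = 2.051e+04 m², 10·log₁₀ of that is 43.120 dB.
L_p = 89 − 43.120 = 45.88 dB.

46 dB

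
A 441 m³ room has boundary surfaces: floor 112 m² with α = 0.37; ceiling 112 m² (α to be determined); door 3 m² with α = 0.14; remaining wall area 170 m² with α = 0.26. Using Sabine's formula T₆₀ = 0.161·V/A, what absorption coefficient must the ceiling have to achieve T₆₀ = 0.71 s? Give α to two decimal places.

0.12

Required total absorption A = 0.161·441/0.71 = 100.00 m².
Absorption from the other surfaces = 112·0.37 + 3·0.14 + 170·0.26 = 86.06 m², so the ceiling must supply 13.94 m² over 112 m².
α = 13.94/112 = 0.124.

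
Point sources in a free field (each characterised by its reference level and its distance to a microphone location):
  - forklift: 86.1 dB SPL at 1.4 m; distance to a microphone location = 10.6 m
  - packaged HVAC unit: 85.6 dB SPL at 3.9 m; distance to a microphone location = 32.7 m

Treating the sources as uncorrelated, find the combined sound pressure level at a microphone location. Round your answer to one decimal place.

Propagate each source to the receiver with L = L_ref − 20·log₁₀(r/r_ref), then add intensities.
forklift: 86.1 − 20·log₁₀(10.6/1.4) = 86.1 − 17.58 = 68.52 dB SPL.
packaged HVAC unit: 85.6 − 20·log₁₀(32.7/3.9) = 85.6 − 18.47 = 67.13 dB SPL.
Σ 10^(L/10) = 1.227e+07 → L_total = 10·log₁₀(1.227e+07) = 70.89 dB SPL.

70.9 dB SPL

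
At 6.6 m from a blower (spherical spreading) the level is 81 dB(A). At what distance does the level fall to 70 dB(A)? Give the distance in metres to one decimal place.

Point-source spreading drops the level by 20·log₁₀(r₂/r₁); inverting, r₂/r₁ = 10^(ΔL/20).
r₂ = 6.6·10^((81−70)/20) = 6.6·10^(11.0/20) = 23.42 m.

23.4 m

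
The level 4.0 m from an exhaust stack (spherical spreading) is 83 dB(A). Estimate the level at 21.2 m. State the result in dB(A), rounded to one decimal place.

68.5 dB(A)

Spherical spreading from a point source gives a 20·log₁₀(r₂/r₁) drop.
L₂ = 83 − 20·log₁₀(21.2/4.0) = 83 − 14.486 = 68.51 dB(A).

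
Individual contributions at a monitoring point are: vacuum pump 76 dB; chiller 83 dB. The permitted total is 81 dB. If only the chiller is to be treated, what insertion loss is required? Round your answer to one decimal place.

3.7 dB

Everything except the chiller sums to 10^(76/10) = 3.981e+07 in linear terms, 76.00 dB.
The limit corresponds to 10^(81/10) = 1.259e+08; subtracting the fixed part leaves 8.608e+07 for the chiller, i.e. 79.35 dB.
Required insertion loss = 83 − 79.35 = 3.65 dB.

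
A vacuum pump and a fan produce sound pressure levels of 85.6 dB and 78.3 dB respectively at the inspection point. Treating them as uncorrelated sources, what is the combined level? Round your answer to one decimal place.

86.3 dB

Incoherent sources combine by intensity addition: L_total = 10·log₁₀(Σ 10^(L_i/10)).
Σ 10^(L/10) = 10^(85.6/10) + 10^(78.3/10) = 4.307e+08.
L_total = 10·log₁₀(4.307e+08) = 86.34 dB.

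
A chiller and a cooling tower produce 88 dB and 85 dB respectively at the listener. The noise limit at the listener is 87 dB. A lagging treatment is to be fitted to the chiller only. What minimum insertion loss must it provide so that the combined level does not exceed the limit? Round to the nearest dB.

The untreated sources together contribute 10^(85/10) = 3.162e+08, i.e. 85.00 dB.
The limit corresponds to 10^(87/10) = 5.012e+08; subtracting the fixed part leaves 1.850e+08 for the chiller, i.e. 82.67 dB.
So the chiller must be reduced from 88 to 82.67 dB: IL = 5.33 dB.

5 dB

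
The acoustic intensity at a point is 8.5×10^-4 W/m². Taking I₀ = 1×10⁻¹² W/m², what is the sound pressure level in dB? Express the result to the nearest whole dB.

Dividing by I₀ shifts the exponent by 12: I/I₀ = 8.5×10^8.
L = 10·(0.9294 + 8) = 89.29 dB.

89 dB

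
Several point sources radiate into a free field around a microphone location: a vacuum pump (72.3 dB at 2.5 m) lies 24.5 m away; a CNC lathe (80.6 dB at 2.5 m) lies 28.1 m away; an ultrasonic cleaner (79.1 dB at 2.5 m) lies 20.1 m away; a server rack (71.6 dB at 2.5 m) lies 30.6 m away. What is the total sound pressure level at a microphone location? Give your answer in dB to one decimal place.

Propagate each source to the receiver with L = L_ref − 20·log₁₀(r/r_ref), then add intensities.
vacuum pump: 72.3 − 20·log₁₀(24.5/2.5) = 72.3 − 19.82 = 52.48 dB.
CNC lathe: 80.6 − 20·log₁₀(28.1/2.5) = 80.6 − 21.02 = 59.58 dB.
ultrasonic cleaner: 79.1 − 20·log₁₀(20.1/2.5) = 79.1 − 18.11 = 60.99 dB.
server rack: 71.6 − 20·log₁₀(30.6/2.5) = 71.6 − 21.76 = 49.84 dB.
Σ 10^(L/10) = 2.440e+06 → L_total = 10·log₁₀(2.440e+06) = 63.87 dB.

63.9 dB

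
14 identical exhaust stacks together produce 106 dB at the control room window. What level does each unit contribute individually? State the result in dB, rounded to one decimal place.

14 equal contributions raise the level by 10·log₁₀ 14 = 11.461 dB, so each unit alone gives 106 − 11.461.

94.5 dB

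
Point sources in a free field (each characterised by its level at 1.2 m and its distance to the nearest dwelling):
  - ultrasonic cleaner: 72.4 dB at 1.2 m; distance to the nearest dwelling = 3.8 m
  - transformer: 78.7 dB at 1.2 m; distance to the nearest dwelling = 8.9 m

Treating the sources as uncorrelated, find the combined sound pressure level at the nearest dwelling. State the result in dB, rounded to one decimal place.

64.9 dB

Apply inverse-square spreading to bring every level to the receiver, then sum 10^(L/10).
ultrasonic cleaner: 72.4 − 20·log₁₀(3.8/1.2) = 72.4 − 10.01 = 62.39 dB.
transformer: 78.7 − 20·log₁₀(8.9/1.2) = 78.7 − 17.40 = 61.30 dB.
Σ 10^(L/10) = 3.081e+06 → L_total = 10·log₁₀(3.081e+06) = 64.89 dB.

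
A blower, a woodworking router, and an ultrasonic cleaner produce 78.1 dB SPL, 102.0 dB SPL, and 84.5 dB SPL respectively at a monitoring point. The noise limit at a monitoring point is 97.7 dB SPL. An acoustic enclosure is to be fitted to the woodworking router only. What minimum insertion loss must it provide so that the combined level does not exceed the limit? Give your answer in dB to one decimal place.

4.6 dB

The untreated sources together contribute 10^(78.1/10) + 10^(84.5/10) = 3.464e+08, i.e. 85.40 dB SPL.
To meet 97.7 dB SPL overall, the treated woodworking router may contribute at most 10^(97.7/10) − 3.464e+08 = 5.542e+09, i.e. 97.44 dB SPL.
Required insertion loss = 102.0 − 97.44 = 4.56 dB.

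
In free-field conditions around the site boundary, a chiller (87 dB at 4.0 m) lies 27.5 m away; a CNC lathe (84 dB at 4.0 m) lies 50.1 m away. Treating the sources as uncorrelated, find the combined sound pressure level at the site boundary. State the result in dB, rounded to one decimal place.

Apply inverse-square spreading to bring every level to the receiver, then sum 10^(L/10).
chiller: 87 − 20·log₁₀(27.5/4.0) = 87 − 16.75 = 70.25 dB.
CNC lathe: 84 − 20·log₁₀(50.1/4.0) = 84 − 21.96 = 62.04 dB.
Σ 10^(L/10) = 1.220e+07 → L_total = 10·log₁₀(1.220e+07) = 70.87 dB.

70.9 dB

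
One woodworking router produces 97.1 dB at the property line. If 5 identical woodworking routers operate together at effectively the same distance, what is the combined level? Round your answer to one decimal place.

104.1 dB

L_total = L₁ + 10·log₁₀ N for N identical incoherent sources.
L_total = 97.1 + 10·log₁₀(5) = 97.1 + 6.990 = 104.09 dB.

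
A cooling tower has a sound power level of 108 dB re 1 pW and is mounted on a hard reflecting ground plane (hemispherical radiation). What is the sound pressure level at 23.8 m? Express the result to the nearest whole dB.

72 dB

The power spreads over a hemisphere of area 2π·r², so L_p = L_w − 10·log₁₀(2π·r²).
2π·r² = 3559 m², 10·log₁₀ of that is 35.513 dB.
L_p = 108 − 35.513 = 72.49 dB.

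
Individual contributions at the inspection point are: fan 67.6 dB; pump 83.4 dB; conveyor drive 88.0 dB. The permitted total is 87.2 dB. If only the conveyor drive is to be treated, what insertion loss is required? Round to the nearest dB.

Fixed contribution from the other sources: Σ 10^(L/10) = 10^(67.6/10) + 10^(83.4/10) = 2.245e+08 (83.51 dB).
The limit corresponds to 10^(87.2/10) = 5.248e+08; subtracting the fixed part leaves 3.003e+08 for the conveyor drive, i.e. 84.78 dB.
Required insertion loss = 88.0 − 84.78 = 3.22 dB.

3 dB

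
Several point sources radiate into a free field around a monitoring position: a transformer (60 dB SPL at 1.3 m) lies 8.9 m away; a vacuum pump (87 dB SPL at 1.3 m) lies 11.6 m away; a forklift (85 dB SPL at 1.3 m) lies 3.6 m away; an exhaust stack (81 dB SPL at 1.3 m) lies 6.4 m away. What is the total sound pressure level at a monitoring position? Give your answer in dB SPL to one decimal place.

77.2 dB SPL

Propagate each source to the receiver with L = L_ref − 20·log₁₀(r/r_ref), then add intensities.
transformer: 60 − 20·log₁₀(8.9/1.3) = 60 − 16.71 = 43.29 dB SPL.
vacuum pump: 87 − 20·log₁₀(11.6/1.3) = 87 − 19.01 = 67.99 dB SPL.
forklift: 85 − 20·log₁₀(3.6/1.3) = 85 − 8.85 = 76.15 dB SPL.
exhaust stack: 81 − 20·log₁₀(6.4/1.3) = 81 − 13.84 = 67.16 dB SPL.
Σ 10^(L/10) = 5.275e+07 → L_total = 10·log₁₀(5.275e+07) = 77.22 dB SPL.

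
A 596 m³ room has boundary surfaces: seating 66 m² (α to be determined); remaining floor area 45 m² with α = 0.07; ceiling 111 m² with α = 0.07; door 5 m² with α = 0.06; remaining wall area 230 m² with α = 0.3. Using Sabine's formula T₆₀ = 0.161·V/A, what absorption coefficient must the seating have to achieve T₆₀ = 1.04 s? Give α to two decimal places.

From T₆₀ = 0.161·V/A, the target T₆₀ = 1.04 s needs A = 0.161·596/1.04 = 92.27 m².
Absorption from the other surfaces = 45·0.07 + 111·0.07 + 5·0.06 + 230·0.3 = 80.22 m², so the seating must supply 12.05 m² over 66 m².
α = 12.05/66 = 0.183.

0.18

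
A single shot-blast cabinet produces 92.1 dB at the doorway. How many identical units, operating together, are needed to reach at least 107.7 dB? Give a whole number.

The shortfall is 107.7 − 92.1 = 15.6 dB, and N units add 10·log₁₀ N, so need 10·log₁₀ N ≥ 15.6.
N ≥ 10^(15.6/10) = 36.308, so N = 37.

37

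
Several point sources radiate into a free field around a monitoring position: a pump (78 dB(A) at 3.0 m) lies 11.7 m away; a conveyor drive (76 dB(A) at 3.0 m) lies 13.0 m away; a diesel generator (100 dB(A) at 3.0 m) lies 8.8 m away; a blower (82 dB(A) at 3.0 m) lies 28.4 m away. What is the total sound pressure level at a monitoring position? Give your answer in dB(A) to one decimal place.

90.7 dB(A)

First find each source's level at the receiver (point-source: −20·log₁₀(r/r_ref)), then combine on an intensity basis.
pump: 78 − 20·log₁₀(11.7/3.0) = 78 − 11.82 = 66.18 dB(A).
conveyor drive: 76 − 20·log₁₀(13.0/3.0) = 76 − 12.74 = 63.26 dB(A).
diesel generator: 100 − 20·log₁₀(8.8/3.0) = 100 − 9.35 = 90.65 dB(A).
blower: 82 − 20·log₁₀(28.4/3.0) = 82 − 19.52 = 62.48 dB(A).
Σ 10^(L/10) = 1.170e+09 → L_total = 10·log₁₀(1.170e+09) = 90.68 dB(A).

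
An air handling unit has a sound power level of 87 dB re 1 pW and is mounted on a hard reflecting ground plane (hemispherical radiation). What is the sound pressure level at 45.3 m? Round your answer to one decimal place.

45.9 dB

The power spreads over a hemisphere of area 2π·r², so L_p = L_w − 10·log₁₀(2π·r²).
2π·r² = 1.289e+04 m², 10·log₁₀ of that is 41.104 dB.
L_p = 87 − 41.104 = 45.90 dB.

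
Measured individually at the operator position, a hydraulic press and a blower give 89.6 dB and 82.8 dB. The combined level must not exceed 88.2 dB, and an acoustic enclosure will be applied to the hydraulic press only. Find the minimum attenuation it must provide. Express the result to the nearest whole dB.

3 dB

Fixed contribution from the other source: Σ 10^(L/10) = 10^(82.8/10) = 1.905e+08 (82.80 dB).
The limit corresponds to 10^(88.2/10) = 6.607e+08; subtracting the fixed part leaves 4.701e+08 for the hydraulic press, i.e. 86.72 dB.
So the hydraulic press must be reduced from 89.6 to 86.72 dB: IL = 2.88 dB.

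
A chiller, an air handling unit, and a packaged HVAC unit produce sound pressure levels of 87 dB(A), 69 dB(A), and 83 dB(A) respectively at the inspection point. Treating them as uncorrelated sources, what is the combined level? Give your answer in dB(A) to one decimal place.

88.5 dB(A)

For uncorrelated sources the intensities add, so convert each level to linear form, sum, and take 10·log₁₀ of the total.
Σ 10^(L/10) = 10^(87/10) + 10^(69/10) + 10^(83/10) = 7.087e+08.
L_total = 10·log₁₀(7.087e+08) = 88.50 dB(A).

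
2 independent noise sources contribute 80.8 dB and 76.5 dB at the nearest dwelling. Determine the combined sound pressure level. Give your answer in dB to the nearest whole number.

Incoherent sources combine by intensity addition: L_total = 10·log₁₀(Σ 10^(L_i/10)).
Σ 10^(L/10) = 10^(80.8/10) + 10^(76.5/10) = 1.649e+08.
L_total = 10·log₁₀(1.649e+08) = 82.17 dB.

82 dB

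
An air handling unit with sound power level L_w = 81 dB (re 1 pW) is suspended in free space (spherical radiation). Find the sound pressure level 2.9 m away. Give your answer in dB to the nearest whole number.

Free-field spherical radiation: L_p = L_w − 10·log₁₀(4π·r²), r = 2.9 m.
4π·r² = 105.7 m², 10·log₁₀ of that is 20.240 dB.
L_p = 81 − 20.240 = 60.76 dB.

61 dB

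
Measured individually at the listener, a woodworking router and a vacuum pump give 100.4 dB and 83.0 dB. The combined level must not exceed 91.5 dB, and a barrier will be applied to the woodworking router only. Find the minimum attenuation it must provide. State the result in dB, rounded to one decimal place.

9.6 dB

The untreated sources together contribute 10^(83.0/10) = 1.995e+08, i.e. 83.00 dB.
The limit corresponds to 10^(91.5/10) = 1.413e+09; subtracting the fixed part leaves 1.213e+09 for the woodworking router, i.e. 90.84 dB.
Required insertion loss = 100.4 − 90.84 = 9.56 dB.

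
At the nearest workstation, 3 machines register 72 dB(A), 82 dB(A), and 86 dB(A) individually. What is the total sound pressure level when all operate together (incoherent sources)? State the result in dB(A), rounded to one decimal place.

Incoherent sources combine by intensity addition: L_total = 10·log₁₀(Σ 10^(L_i/10)).
Σ 10^(L/10) = 10^(72/10) + 10^(82/10) + 10^(86/10) = 5.724e+08.
L_total = 10·log₁₀(5.724e+08) = 87.58 dB(A).

87.6 dB(A)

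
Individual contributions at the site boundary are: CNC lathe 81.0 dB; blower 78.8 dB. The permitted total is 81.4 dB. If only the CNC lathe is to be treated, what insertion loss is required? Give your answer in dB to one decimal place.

3.1 dB

The untreated sources together contribute 10^(78.8/10) = 7.586e+07, i.e. 78.80 dB.
The limit corresponds to 10^(81.4/10) = 1.380e+08; subtracting the fixed part leaves 6.218e+07 for the CNC lathe, i.e. 77.94 dB.
So the CNC lathe must be reduced from 81.0 to 77.94 dB: IL = 3.06 dB.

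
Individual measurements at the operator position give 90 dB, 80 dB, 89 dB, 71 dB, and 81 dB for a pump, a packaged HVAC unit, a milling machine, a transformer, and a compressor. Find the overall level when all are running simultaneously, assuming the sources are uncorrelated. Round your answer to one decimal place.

93.1 dB

For uncorrelated sources the intensities add, so convert each level to linear form, sum, and take 10·log₁₀ of the total.
Σ 10^(L/10) = 10^(90/10) + 10^(80/10) + 10^(89/10) + 10^(71/10) + 10^(81/10) = 2.033e+09.
L_total = 10·log₁₀(2.033e+09) = 93.08 dB.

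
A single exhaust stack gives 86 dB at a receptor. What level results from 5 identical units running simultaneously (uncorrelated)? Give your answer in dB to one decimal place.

L_total = L₁ + 10·log₁₀ N for N identical incoherent sources.
L_total = 86 + 10·log₁₀(5) = 86 + 6.990 = 92.99 dB.

93.0 dB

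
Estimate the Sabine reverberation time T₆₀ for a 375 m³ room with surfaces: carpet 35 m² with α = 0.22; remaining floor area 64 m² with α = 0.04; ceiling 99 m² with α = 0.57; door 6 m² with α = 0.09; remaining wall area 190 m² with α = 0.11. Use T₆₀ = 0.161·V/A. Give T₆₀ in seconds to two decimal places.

0.69 s

Summing Sᵢαᵢ: 35·0.22 + 64·0.04 + 99·0.57 + 6·0.09 + 190·0.11 = 88.13 m².
T₆₀ = 0.161 × 375 / 88.13 = 0.685 s.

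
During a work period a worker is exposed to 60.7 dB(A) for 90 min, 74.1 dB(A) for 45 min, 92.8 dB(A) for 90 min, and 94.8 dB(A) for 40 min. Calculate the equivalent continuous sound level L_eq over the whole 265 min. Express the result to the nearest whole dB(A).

The energy average is taken in the linear domain: L_eq = 10·log₁₀[(Σ tᵢ·10^(Lᵢ/10))/T], T = 265 min.
Σ tᵢ·10^(Lᵢ/10) = 90·10^(60.7/10) + 45·10^(74.1/10) + 90·10^(92.8/10) + 40·10^(94.8/10) = 2.936e+11.
L_eq = 10·log₁₀(2.936e+11/265) = 90.44 dB(A).

90 dB(A)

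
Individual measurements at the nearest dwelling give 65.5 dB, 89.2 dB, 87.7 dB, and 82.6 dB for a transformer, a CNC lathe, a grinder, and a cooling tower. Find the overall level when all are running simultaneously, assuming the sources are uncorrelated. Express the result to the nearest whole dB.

92 dB

For uncorrelated sources the intensities add, so convert each level to linear form, sum, and take 10·log₁₀ of the total.
Σ 10^(L/10) = 10^(65.5/10) + 10^(89.2/10) + 10^(87.7/10) + 10^(82.6/10) = 1.606e+09.
L_total = 10·log₁₀(1.606e+09) = 92.06 dB.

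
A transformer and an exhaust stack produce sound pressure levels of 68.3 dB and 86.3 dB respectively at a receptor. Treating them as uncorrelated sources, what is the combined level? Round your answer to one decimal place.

For uncorrelated sources the intensities add, so convert each level to linear form, sum, and take 10·log₁₀ of the total.
Σ 10^(L/10) = 10^(68.3/10) + 10^(86.3/10) = 4.333e+08.
L_total = 10·log₁₀(4.333e+08) = 86.37 dB.

86.4 dB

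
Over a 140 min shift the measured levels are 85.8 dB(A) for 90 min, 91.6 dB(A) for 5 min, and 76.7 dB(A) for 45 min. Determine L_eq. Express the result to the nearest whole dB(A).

L_eq = 10·log₁₀[(1/T)·Σ tᵢ·10^(Lᵢ/10)] with T = 140 min.
Σ tᵢ·10^(Lᵢ/10) = 90·10^(85.8/10) + 5·10^(91.6/10) + 45·10^(76.7/10) = 4.355e+10.
L_eq = 10·log₁₀(4.355e+10/140) = 84.93 dB(A).

85 dB(A)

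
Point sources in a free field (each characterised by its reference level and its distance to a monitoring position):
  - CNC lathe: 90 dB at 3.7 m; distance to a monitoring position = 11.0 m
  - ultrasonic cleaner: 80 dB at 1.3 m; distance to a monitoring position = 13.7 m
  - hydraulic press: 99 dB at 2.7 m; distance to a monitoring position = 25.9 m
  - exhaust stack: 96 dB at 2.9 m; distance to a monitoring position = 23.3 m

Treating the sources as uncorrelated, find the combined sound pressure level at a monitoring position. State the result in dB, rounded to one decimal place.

First find each source's level at the receiver (point-source: −20·log₁₀(r/r_ref)), then combine on an intensity basis.
CNC lathe: 90 − 20·log₁₀(11.0/3.7) = 90 − 9.46 = 80.54 dB.
ultrasonic cleaner: 80 − 20·log₁₀(13.7/1.3) = 80 − 20.46 = 59.54 dB.
hydraulic press: 99 − 20·log₁₀(25.9/2.7) = 99 − 19.64 = 79.36 dB.
exhaust stack: 96 − 20·log₁₀(23.3/2.9) = 96 − 18.10 = 77.90 dB.
Σ 10^(L/10) = 2.620e+08 → L_total = 10·log₁₀(2.620e+08) = 84.18 dB.

84.2 dB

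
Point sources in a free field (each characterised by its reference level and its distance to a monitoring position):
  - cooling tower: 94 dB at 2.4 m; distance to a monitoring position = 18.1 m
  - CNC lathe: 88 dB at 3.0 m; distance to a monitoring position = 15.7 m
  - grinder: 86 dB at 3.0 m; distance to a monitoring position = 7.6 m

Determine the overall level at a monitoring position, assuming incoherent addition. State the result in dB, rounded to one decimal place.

81.1 dB

Apply inverse-square spreading to bring every level to the receiver, then sum 10^(L/10).
cooling tower: 94 − 20·log₁₀(18.1/2.4) = 94 − 17.55 = 76.45 dB.
CNC lathe: 88 − 20·log₁₀(15.7/3.0) = 88 − 14.38 = 73.62 dB.
grinder: 86 − 20·log₁₀(7.6/3.0) = 86 − 8.07 = 77.93 dB.
Σ 10^(L/10) = 1.292e+08 → L_total = 10·log₁₀(1.292e+08) = 81.11 dB.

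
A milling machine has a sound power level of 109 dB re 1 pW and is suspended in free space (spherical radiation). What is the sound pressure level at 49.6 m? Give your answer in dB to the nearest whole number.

64 dB

The power spreads over a sphere of area 4π·r², so L_p = L_w − 10·log₁₀(4π·r²).
4π·r² = 3.092e+04 m², 10·log₁₀ of that is 44.902 dB.
L_p = 109 − 44.902 = 64.10 dB.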